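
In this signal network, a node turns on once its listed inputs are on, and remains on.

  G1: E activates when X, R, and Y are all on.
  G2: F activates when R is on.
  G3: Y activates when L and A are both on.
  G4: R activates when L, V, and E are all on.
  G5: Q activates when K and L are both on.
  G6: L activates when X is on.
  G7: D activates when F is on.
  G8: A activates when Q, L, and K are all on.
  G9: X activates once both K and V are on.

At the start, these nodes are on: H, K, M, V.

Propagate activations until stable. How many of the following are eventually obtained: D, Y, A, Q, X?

4

G9: K and V on → X on.
G6: X on → L on.
K and L are on, so Q activates (G5).
Q, L, and K are on, so A activates (G8).
G3: L and A on → Y on.
D would need F (G7), but F never turns on.
Y: reached.
A: reached.
Q: reached.
X: reached.
Reached: Y, A, Q, and X — 4 of the 5.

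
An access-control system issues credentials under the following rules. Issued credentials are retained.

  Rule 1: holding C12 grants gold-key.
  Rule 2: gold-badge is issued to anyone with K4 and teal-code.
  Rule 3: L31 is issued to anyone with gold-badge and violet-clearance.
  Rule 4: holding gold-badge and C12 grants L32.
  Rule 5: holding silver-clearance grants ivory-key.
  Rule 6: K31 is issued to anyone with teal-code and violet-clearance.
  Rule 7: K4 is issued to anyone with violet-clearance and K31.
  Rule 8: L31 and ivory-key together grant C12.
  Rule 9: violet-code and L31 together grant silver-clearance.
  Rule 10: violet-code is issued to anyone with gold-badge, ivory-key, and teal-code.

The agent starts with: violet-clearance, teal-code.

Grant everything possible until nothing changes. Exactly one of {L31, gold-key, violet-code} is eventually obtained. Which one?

L31

Holding teal-code and violet-clearance grants K31 (Rule 6).
Holding violet-clearance and K31 grants K4 (Rule 7).
Holding K4 and teal-code grants gold-badge (Rule 2).
Holding gold-badge and violet-clearance grants L31 (Rule 3).
gold-key would need C12 (Rule 1), but C12 is never granted. violet-code would need gold-badge, ivory-key, and teal-code (Rule 10), but ivory-key is never granted.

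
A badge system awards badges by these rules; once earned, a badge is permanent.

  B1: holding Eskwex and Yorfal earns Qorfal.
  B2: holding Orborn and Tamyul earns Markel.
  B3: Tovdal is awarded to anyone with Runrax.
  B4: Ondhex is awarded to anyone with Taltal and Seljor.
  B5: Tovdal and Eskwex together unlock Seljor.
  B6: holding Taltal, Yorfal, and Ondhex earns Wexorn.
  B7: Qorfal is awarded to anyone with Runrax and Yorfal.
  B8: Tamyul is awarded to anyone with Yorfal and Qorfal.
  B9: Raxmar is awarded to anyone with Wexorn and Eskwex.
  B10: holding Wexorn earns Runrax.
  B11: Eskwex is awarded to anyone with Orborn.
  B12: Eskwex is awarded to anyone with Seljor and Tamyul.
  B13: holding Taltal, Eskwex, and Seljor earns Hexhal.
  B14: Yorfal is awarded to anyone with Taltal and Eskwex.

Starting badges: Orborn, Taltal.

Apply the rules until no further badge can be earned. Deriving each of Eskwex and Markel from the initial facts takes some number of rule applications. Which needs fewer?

Eskwex: With Orborn, Eskwex is earned (B11). [1 rule application]
Markel: With Orborn, Eskwex is earned (B11). With Taltal and Eskwex, Yorfal is earned (B14). With Eskwex and Yorfal, Qorfal is earned (B1). With Yorfal and Qorfal, Tamyul is earned (B8). With Orborn and Tamyul, Markel is earned (B2). [5 rule applications]
Eskwex needs fewer.

Eskwex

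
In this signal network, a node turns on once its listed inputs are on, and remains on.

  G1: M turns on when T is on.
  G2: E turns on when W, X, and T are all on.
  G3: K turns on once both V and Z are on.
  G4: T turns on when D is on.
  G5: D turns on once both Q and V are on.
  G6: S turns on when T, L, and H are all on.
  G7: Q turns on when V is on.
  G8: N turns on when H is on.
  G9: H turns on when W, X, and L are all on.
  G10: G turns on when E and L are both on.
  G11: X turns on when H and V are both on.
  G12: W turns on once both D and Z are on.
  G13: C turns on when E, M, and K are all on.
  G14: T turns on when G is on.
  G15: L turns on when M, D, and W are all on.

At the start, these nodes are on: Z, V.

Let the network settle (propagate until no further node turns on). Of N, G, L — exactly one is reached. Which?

V is on, so Q turns on (G7).
G5: Q and V on → D on.
G4: D on → T on.
D and Z are on, so W turns on (G12).
T is on, so M turns on (G1).
M, D, and W are on, so L turns on (G15).
N would need H (G8), but H never turns on. G would need E and L (G10), but E never turns on.

L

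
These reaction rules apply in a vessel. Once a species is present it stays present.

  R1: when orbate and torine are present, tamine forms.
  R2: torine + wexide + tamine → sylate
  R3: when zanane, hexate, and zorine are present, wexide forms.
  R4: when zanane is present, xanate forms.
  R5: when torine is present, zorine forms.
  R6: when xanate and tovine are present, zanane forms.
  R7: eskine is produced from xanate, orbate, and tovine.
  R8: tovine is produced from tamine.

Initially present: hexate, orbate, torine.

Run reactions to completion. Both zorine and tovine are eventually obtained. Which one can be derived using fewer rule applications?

zorine

zorine: torine present → zorine forms (R5). [1 rule application]
tovine: orbate and torine present → tamine forms (R1). tamine present → tovine forms (R8). [2 rule applications]
zorine needs fewer.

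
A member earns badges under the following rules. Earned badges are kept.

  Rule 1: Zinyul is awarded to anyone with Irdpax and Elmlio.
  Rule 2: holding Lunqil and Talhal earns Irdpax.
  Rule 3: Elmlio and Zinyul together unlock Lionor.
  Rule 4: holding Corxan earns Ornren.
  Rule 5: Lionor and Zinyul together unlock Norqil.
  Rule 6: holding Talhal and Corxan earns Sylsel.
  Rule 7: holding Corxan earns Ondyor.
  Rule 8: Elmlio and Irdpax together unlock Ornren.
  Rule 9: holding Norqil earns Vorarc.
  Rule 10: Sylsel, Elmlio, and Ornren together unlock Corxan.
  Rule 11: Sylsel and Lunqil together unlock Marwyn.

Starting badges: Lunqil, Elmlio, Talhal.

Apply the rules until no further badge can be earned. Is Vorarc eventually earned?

With Lunqil and Talhal, Irdpax is earned (Rule 2).
With Irdpax and Elmlio, Zinyul is earned (Rule 1).
With Elmlio and Zinyul, Lionor is earned (Rule 3).
With Lionor and Zinyul, Norqil is earned (Rule 5).
With Norqil, Vorarc is earned (Rule 9).

Yes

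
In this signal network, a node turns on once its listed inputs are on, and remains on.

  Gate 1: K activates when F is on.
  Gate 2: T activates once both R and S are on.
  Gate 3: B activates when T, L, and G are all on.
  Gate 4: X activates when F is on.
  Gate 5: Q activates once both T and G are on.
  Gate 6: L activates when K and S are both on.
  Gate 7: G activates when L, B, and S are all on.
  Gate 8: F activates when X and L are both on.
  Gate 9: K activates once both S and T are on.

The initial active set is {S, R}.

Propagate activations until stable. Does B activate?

No

B would need T, L, and G (Gate 3), but G never turns on.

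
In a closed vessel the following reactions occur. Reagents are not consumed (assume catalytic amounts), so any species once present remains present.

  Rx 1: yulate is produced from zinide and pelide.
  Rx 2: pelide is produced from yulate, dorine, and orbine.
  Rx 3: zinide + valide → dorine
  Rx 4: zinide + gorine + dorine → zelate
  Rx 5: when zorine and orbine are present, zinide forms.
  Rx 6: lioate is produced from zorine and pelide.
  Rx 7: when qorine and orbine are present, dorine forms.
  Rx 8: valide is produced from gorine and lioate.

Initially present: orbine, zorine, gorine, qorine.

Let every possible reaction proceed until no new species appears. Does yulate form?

yulate would need zinide and pelide (Rx 1), but pelide never forms.

No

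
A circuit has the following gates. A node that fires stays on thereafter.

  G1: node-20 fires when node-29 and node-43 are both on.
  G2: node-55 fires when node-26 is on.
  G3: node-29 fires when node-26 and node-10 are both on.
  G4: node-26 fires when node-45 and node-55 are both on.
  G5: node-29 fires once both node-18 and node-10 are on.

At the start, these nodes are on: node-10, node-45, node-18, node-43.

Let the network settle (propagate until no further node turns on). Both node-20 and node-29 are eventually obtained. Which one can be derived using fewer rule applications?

node-29: G5: node-18 and node-10 on → node-29 on. [1 rule application]
node-20: G5: node-18 and node-10 on → node-29 on. G1: node-29 and node-43 on → node-20 on. [2 rule applications]
node-29 needs fewer.

node-29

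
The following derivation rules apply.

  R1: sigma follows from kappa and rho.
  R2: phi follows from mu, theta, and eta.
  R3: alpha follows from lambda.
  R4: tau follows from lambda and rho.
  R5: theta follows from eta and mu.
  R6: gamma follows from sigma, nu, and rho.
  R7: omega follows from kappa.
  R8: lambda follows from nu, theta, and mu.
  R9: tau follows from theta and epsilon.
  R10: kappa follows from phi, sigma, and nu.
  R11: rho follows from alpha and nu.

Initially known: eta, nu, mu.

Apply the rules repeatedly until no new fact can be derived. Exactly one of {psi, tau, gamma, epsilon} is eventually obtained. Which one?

eta and mu hold, so theta follows (R5).
From nu, theta, and mu, R8 gives lambda.
lambda holds, so alpha follows (R3).
From alpha and nu, R11 gives rho.
lambda and rho hold, so tau follows (R4).
No rule produces psi, and it is not given. gamma would need sigma, nu, and rho (R6), but sigma is never established. No rule produces epsilon, and it is not given.

tau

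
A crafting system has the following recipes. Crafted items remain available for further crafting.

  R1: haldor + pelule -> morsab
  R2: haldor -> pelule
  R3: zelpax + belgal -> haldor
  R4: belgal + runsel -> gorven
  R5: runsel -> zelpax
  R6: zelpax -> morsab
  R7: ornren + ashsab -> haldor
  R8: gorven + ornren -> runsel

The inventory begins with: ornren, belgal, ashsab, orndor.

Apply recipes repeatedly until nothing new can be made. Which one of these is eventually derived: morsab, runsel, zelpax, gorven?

morsab

Using R7, ornren and ashsab make haldor.
Using R2, haldor makes pelule.
Using R1, haldor and pelule make morsab.
gorven would need belgal and runsel (R4), but runsel is never obtained. runsel would need gorven and ornren (R8), but gorven is never obtained. zelpax would need runsel (R5), but runsel is never obtained.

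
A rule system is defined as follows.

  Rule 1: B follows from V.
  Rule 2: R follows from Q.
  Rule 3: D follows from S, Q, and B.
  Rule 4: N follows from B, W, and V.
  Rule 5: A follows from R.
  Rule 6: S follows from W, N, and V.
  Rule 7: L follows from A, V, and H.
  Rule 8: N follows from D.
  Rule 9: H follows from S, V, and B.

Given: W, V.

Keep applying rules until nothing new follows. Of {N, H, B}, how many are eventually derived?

3

V holds, so B follows (Rule 1).
B, W, and V hold, so N follows (Rule 4).
W, N, and V hold, so S follows (Rule 6).
From S, V, and B, Rule 9 gives H.
N: reached.
H: reached.
B: reached.
All 3 are reached.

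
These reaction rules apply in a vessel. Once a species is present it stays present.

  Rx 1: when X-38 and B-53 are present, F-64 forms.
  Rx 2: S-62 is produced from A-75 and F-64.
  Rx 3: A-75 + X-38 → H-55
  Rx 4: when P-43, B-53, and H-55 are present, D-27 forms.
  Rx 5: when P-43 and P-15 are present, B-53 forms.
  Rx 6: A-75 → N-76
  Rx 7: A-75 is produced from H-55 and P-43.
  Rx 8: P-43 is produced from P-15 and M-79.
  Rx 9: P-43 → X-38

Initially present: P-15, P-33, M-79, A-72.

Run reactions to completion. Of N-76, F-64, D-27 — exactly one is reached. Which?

P-15 and M-79 present → P-43 forms (Rx 8).
P-43 and P-15 present → B-53 forms (Rx 5).
P-43 present → X-38 forms (Rx 9).
X-38 and B-53 present → F-64 forms (Rx 1).
N-76 would need A-75 (Rx 6), but A-75 never forms. D-27 would need P-43, B-53, and H-55 (Rx 4), but H-55 never forms.

F-64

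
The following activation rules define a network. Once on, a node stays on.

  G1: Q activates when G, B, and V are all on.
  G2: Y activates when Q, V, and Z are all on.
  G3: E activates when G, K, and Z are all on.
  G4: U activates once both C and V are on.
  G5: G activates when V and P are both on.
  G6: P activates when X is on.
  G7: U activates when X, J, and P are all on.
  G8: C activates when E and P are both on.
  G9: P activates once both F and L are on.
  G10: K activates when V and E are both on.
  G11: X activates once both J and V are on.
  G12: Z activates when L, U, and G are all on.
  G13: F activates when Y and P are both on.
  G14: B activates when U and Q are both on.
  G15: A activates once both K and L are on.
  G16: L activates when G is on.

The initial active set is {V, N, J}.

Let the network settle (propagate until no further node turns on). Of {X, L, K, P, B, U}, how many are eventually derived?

J and V are on, so X activates (G11).
G6: X on → P on.
G5: V and P on → G on.
G7: X, J, and P on → U on.
G is on, so L activates (G16).
X: reached.
L: reached.
K would need V and E (G10), but E never turns on.
P: reached.
B would need U and Q (G14), but Q never turns on.
U: reached.
Reached: X, L, P, and U — 4 of the 6.

4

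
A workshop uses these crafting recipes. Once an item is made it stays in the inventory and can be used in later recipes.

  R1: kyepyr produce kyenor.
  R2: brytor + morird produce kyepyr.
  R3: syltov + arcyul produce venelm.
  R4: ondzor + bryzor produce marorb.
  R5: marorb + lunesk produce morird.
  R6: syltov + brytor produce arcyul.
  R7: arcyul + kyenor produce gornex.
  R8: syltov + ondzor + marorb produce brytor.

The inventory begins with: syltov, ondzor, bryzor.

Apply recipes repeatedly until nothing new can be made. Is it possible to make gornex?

gornex would need arcyul and kyenor (R7), but kyenor is never obtained.

No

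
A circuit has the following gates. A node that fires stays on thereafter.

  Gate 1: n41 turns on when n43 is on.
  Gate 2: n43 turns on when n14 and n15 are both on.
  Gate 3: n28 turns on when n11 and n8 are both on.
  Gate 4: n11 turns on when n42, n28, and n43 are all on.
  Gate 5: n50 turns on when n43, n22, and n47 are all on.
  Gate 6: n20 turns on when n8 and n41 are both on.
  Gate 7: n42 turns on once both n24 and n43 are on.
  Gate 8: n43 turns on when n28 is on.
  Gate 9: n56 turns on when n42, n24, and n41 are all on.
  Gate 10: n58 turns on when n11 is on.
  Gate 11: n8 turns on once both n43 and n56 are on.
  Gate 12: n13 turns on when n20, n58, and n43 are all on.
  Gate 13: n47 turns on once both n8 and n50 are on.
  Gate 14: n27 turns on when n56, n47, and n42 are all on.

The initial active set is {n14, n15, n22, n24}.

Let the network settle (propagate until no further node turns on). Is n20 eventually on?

Gate 2: n14 and n15 on → n43 on.
Gate 1: n43 on → n41 on.
Gate 7: n24 and n43 on → n42 on.
n42, n24, and n41 are on, so n56 turns on (Gate 9).
Gate 11: n43 and n56 on → n8 on.
n8 and n41 are on, so n20 turns on (Gate 6).

Yes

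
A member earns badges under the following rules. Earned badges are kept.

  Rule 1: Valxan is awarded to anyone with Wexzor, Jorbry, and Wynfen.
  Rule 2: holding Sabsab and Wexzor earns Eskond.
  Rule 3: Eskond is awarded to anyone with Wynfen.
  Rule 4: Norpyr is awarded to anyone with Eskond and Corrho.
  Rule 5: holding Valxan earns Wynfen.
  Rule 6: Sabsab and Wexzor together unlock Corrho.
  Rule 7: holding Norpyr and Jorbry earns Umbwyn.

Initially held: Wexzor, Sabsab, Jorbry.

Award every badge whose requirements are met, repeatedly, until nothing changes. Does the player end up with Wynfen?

Wynfen would need Valxan (Rule 5), but Valxan is never earned.

No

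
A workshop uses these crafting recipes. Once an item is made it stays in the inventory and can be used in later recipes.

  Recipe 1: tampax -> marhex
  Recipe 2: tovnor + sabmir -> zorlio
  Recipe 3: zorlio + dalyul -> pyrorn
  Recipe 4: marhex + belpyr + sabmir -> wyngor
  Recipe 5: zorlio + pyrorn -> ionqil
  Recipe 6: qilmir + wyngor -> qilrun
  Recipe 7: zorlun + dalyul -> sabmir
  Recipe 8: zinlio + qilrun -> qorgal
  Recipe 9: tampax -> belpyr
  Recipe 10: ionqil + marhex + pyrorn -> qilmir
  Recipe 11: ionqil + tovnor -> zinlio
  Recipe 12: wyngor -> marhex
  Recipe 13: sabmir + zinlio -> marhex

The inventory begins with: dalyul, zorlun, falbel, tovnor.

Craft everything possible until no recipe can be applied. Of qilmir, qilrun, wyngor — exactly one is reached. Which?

qilmir

zorlun + dalyul -> sabmir (Recipe 7).
tovnor + sabmir -> zorlio (Recipe 2).
Using Recipe 3, zorlio and dalyul make pyrorn.
Using Recipe 5, zorlio and pyrorn make ionqil.
Using Recipe 11, ionqil and tovnor make zinlio.
sabmir + zinlio -> marhex (Recipe 13).
ionqil + marhex + pyrorn -> qilmir (Recipe 10).
qilrun would need qilmir and wyngor (Recipe 6), but wyngor is never obtained. wyngor would need marhex, belpyr, and sabmir (Recipe 4), but belpyr is never obtained.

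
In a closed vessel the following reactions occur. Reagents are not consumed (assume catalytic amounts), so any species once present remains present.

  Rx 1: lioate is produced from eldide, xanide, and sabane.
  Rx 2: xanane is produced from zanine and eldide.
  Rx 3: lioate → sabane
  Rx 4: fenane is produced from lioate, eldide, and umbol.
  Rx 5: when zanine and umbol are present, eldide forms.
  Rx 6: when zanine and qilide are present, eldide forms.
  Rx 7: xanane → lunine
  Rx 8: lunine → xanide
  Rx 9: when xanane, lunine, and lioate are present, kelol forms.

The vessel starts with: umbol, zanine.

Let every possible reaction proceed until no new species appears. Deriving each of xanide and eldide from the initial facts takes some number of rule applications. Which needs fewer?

eldide

eldide: zanine and umbol present → eldide forms (Rx 5). [1 rule application]
xanide: zanine and umbol present → eldide forms (Rx 5). zanine and eldide present → xanane forms (Rx 2). xanane present → lunine forms (Rx 7). lunine present → xanide forms (Rx 8). [4 rule applications]
eldide needs fewer.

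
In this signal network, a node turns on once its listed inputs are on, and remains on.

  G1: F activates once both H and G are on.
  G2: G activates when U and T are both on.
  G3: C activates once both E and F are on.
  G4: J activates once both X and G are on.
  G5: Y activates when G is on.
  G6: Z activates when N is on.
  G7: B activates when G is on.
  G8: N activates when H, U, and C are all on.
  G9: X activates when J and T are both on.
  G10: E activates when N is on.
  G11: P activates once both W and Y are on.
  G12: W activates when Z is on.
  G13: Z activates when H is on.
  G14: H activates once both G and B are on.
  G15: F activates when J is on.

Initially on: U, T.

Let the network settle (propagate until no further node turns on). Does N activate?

N would need H, U, and C (G8), but C never turns on.

No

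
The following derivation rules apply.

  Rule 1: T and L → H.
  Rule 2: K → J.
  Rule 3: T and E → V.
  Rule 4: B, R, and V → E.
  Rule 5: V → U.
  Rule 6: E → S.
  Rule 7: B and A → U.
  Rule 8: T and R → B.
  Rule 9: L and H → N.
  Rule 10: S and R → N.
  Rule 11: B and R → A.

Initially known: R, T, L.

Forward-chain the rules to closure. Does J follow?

No

J would need K (Rule 2), but K is never established.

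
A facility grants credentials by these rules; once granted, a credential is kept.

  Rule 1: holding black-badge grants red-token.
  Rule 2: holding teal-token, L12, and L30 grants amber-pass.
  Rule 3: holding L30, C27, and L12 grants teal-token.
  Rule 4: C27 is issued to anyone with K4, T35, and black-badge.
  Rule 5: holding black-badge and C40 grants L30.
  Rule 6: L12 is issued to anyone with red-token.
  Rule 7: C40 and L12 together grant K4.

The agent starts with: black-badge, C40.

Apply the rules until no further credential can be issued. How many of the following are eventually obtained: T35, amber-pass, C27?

0

No rule produces T35, and it is not given.
amber-pass would need teal-token, L12, and L30 (Rule 2), but teal-token is never granted.
C27 would need K4, T35, and black-badge (Rule 4), but T35 is never granted.
None of the 3 are reached.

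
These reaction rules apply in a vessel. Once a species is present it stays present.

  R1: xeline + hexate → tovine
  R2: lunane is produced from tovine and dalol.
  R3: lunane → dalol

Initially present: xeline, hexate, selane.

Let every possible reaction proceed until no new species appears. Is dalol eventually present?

No

dalol would need lunane (R3), but lunane never forms.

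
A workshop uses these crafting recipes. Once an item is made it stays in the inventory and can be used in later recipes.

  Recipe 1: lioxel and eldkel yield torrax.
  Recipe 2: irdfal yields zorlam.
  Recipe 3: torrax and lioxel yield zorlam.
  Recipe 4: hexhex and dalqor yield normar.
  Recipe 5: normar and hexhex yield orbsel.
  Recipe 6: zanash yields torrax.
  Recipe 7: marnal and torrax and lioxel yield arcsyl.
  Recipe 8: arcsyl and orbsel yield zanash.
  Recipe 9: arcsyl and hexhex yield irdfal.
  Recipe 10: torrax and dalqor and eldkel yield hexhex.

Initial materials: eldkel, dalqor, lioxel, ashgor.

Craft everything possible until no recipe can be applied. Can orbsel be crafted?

lioxel and eldkel → torrax (Recipe 1).
Using Recipe 10, torrax, dalqor, and eldkel make hexhex.
Using Recipe 4, hexhex and dalqor make normar.
normar and hexhex → orbsel (Recipe 5).

Yes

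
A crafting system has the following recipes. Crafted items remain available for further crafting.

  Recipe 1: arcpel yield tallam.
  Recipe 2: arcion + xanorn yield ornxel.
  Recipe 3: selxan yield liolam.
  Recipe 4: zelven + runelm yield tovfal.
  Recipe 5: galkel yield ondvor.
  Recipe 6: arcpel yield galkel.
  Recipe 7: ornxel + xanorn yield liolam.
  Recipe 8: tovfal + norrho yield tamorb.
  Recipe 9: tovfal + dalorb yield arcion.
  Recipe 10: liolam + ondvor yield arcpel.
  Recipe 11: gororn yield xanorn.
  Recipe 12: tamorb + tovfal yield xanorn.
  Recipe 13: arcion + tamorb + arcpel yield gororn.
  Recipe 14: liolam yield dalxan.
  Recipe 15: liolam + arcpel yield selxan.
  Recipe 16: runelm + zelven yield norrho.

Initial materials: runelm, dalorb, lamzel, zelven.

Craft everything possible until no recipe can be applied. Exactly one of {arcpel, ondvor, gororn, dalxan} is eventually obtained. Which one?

runelm + zelven → norrho (Recipe 16).
Using Recipe 4, zelven and runelm make tovfal.
tovfal + norrho → tamorb (Recipe 8).
Using Recipe 9, tovfal and dalorb make arcion.
Using Recipe 12, tamorb and tovfal make xanorn.
arcion + xanorn → ornxel (Recipe 2).
ornxel + xanorn → liolam (Recipe 7).
liolam → dalxan (Recipe 14).
ondvor would need galkel (Recipe 5), but galkel is never obtained. arcpel would need liolam and ondvor (Recipe 10), but ondvor is never obtained. gororn would need arcion, tamorb, and arcpel (Recipe 13), but arcpel is never obtained.

dalxan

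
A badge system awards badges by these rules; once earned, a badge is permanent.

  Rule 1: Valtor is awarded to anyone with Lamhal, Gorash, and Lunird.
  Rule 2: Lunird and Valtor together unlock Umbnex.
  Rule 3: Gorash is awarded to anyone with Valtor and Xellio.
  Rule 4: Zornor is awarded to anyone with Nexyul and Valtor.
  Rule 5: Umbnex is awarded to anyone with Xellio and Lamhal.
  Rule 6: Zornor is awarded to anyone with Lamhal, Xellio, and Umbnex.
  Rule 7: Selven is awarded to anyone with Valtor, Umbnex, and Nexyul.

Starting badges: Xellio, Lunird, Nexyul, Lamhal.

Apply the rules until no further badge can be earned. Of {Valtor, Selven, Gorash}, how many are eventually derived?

0

Valtor would need Lamhal, Gorash, and Lunird (Rule 1), but Gorash is never earned.
Selven would need Valtor, Umbnex, and Nexyul (Rule 7), but Valtor is never earned.
Gorash would need Valtor and Xellio (Rule 3), but Valtor is never earned.
None of the 3 are reached.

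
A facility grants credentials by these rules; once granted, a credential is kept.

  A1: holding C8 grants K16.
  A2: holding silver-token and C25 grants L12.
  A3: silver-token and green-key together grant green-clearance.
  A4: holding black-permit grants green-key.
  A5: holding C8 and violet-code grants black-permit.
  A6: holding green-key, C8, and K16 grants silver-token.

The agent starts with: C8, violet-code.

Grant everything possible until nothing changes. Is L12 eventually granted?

No

L12 would need silver-token and C25 (A2), but C25 is never granted.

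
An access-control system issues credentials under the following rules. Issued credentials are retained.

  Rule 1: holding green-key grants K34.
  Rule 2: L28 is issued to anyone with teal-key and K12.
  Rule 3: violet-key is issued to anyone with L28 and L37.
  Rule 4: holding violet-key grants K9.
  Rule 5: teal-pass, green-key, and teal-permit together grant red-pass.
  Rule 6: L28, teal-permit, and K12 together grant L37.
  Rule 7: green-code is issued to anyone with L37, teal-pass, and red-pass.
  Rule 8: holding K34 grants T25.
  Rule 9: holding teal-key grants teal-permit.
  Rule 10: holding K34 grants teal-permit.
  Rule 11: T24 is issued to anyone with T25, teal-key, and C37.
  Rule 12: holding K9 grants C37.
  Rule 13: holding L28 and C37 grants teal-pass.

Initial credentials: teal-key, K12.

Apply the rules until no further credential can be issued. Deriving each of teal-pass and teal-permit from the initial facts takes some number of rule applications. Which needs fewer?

teal-permit

teal-permit: Holding teal-key grants teal-permit (Rule 9). [1 rule application]
teal-pass: Holding teal-key and K12 grants L28 (Rule 2). Holding teal-key grants teal-permit (Rule 9). Holding L28, teal-permit, and K12 grants L37 (Rule 6). Holding L28 and L37 grants violet-key (Rule 3). Holding violet-key grants K9 (Rule 4). Holding K9 grants C37 (Rule 12). Holding L28 and C37 grants teal-pass (Rule 13). [7 rule applications]
teal-permit needs fewer.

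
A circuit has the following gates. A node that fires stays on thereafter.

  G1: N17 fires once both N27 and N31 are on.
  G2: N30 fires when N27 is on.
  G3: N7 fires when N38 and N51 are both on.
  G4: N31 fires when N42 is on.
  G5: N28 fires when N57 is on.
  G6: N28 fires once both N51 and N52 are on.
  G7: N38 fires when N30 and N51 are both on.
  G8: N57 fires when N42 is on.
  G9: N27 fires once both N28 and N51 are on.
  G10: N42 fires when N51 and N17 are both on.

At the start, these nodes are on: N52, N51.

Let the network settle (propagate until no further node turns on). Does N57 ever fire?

N57 would need N42 (G8), but N42 never turns on.

No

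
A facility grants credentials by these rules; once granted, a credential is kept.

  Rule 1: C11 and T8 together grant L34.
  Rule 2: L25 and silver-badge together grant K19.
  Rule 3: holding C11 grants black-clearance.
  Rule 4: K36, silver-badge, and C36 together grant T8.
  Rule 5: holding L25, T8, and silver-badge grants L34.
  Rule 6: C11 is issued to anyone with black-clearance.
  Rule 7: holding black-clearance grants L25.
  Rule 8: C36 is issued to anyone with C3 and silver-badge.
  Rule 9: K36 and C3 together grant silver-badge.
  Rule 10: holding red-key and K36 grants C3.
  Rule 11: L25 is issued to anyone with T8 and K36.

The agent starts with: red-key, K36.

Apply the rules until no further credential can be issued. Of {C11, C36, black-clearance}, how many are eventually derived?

1

Holding red-key and K36 grants C3 (Rule 10).
Holding K36 and C3 grants silver-badge (Rule 9).
Holding C3 and silver-badge grants C36 (Rule 8).
C11 would need black-clearance (Rule 6), but black-clearance is never granted.
C36: reached.
black-clearance would need C11 (Rule 3), but C11 is never granted.
Reached: C36 — 1 of the 3.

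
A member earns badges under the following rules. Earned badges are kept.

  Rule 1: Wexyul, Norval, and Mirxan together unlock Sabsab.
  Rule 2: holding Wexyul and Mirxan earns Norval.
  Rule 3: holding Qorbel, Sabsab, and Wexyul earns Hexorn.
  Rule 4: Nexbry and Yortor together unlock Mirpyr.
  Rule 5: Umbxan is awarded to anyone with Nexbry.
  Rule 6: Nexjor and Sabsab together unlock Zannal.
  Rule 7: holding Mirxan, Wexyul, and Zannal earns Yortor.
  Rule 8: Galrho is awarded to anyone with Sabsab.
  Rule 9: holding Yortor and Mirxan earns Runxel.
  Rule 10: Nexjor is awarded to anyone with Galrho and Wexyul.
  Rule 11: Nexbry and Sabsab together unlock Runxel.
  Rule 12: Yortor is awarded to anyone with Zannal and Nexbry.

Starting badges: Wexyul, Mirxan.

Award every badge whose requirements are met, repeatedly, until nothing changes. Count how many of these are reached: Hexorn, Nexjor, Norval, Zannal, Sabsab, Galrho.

With Wexyul and Mirxan, Norval is earned (Rule 2).
With Wexyul, Norval, and Mirxan, Sabsab is earned (Rule 1).
With Sabsab, Galrho is earned (Rule 8).
With Galrho and Wexyul, Nexjor is earned (Rule 10).
With Nexjor and Sabsab, Zannal is earned (Rule 6).
Hexorn would need Qorbel, Sabsab, and Wexyul (Rule 3), but Qorbel is never earned.
Nexjor: reached.
Norval: reached.
Zannal: reached.
Sabsab: reached.
Galrho: reached.
Reached: Nexjor, Norval, Zannal, Sabsab, and Galrho — 5 of the 6.

5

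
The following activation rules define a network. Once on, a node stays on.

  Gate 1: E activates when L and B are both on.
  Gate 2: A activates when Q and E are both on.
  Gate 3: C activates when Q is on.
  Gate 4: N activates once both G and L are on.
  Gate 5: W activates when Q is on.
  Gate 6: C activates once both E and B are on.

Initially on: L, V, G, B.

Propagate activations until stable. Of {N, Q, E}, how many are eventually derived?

Gate 4: G and L on → N on.
L and B are on, so E activates (Gate 1).
N: reached.
No rule produces Q, and it is not given.
E: reached.
Reached: N and E — 2 of the 3.

2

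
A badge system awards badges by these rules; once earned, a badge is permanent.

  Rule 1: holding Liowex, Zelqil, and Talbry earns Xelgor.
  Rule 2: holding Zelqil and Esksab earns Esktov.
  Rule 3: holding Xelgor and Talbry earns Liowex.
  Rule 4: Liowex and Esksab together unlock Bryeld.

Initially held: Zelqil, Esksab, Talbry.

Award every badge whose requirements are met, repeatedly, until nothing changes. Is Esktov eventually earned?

With Zelqil and Esksab, Esktov is earned (Rule 2).

Yes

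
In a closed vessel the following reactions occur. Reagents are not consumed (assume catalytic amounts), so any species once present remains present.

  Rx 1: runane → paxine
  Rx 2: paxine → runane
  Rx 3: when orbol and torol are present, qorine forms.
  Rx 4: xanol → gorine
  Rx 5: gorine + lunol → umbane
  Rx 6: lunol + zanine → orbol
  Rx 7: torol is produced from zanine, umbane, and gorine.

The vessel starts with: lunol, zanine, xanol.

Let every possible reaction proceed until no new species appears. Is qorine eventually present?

Yes

lunol and zanine present → orbol forms (Rx 6).
xanol present → gorine forms (Rx 4).
gorine and lunol present → umbane forms (Rx 5).
zanine, umbane, and gorine present → torol forms (Rx 7).
orbol and torol present → qorine forms (Rx 3).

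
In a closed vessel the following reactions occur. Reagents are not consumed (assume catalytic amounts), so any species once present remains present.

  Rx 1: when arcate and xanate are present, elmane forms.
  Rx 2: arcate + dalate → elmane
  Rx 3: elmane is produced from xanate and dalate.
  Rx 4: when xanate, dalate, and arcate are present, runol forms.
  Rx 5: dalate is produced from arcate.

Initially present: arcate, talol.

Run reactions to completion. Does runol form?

runol would need xanate, dalate, and arcate (Rx 4), but xanate never forms.

No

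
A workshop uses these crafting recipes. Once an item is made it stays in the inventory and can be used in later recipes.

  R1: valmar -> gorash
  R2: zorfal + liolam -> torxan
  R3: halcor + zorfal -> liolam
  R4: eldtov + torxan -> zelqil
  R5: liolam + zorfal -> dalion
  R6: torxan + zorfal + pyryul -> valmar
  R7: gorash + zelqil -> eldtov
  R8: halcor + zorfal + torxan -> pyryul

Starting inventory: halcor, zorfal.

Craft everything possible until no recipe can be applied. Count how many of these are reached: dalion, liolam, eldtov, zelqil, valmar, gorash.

Using R3, halcor and zorfal make liolam.
liolam + zorfal -> dalion (R5).
Using R2, zorfal and liolam make torxan.
Using R8, halcor, zorfal, and torxan make pyryul.
Using R6, torxan, zorfal, and pyryul make valmar.
Using R1, valmar makes gorash.
dalion: reached.
liolam: reached.
eldtov would need gorash and zelqil (R7), but zelqil is never obtained.
zelqil would need eldtov and torxan (R4), but eldtov is never obtained.
valmar: reached.
gorash: reached.
Reached: dalion, liolam, valmar, and gorash — 4 of the 6.

4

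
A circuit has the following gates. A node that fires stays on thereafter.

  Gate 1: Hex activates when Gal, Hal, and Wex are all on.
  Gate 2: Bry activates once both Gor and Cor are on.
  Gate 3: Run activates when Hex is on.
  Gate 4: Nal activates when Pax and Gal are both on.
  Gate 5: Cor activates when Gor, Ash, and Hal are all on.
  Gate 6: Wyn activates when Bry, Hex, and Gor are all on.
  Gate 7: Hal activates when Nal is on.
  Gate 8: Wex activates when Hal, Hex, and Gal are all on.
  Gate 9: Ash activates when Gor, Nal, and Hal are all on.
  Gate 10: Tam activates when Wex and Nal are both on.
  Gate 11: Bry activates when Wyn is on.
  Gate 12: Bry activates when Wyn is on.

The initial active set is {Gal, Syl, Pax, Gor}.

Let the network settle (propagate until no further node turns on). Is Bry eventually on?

Yes

Gate 4: Pax and Gal on → Nal on.
Gate 7: Nal on → Hal on.
Gate 9: Gor, Nal, and Hal on → Ash on.
Gor, Ash, and Hal are on, so Cor activates (Gate 5).
Gor and Cor are on, so Bry activates (Gate 2).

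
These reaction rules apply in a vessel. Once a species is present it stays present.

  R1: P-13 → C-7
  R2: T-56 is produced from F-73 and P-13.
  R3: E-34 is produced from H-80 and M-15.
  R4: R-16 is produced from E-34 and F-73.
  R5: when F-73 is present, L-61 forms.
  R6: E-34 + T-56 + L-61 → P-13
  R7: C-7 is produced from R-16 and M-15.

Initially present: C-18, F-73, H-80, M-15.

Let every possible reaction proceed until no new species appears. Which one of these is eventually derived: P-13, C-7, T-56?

C-7

H-80 and M-15 present → E-34 forms (R3).
E-34 and F-73 present → R-16 forms (R4).
R-16 and M-15 present → C-7 forms (R7).
P-13 would need E-34, T-56, and L-61 (R6), but T-56 never forms. T-56 would need F-73 and P-13 (R2), but P-13 never forms.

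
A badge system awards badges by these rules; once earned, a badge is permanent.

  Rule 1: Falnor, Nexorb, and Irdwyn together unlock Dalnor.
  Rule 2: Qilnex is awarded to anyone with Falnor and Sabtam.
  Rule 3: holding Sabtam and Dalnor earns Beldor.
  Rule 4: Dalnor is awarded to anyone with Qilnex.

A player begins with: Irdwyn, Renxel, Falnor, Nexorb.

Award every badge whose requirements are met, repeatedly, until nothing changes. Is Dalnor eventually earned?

With Falnor, Nexorb, and Irdwyn, Dalnor is earned (Rule 1).

Yes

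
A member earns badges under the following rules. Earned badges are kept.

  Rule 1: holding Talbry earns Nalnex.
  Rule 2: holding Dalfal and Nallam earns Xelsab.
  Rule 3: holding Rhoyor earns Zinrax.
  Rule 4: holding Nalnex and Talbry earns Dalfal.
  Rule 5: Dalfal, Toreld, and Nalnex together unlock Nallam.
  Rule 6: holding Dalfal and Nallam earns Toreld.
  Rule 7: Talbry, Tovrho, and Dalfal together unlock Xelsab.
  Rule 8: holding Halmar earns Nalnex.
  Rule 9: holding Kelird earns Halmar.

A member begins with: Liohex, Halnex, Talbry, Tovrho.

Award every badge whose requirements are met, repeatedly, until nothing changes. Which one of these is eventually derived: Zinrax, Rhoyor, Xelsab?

Xelsab

With Talbry, Nalnex is earned (Rule 1).
With Nalnex and Talbry, Dalfal is earned (Rule 4).
With Talbry, Tovrho, and Dalfal, Xelsab is earned (Rule 7).
No rule produces Rhoyor, and it is not given. Zinrax would need Rhoyor (Rule 3), but Rhoyor is never earned.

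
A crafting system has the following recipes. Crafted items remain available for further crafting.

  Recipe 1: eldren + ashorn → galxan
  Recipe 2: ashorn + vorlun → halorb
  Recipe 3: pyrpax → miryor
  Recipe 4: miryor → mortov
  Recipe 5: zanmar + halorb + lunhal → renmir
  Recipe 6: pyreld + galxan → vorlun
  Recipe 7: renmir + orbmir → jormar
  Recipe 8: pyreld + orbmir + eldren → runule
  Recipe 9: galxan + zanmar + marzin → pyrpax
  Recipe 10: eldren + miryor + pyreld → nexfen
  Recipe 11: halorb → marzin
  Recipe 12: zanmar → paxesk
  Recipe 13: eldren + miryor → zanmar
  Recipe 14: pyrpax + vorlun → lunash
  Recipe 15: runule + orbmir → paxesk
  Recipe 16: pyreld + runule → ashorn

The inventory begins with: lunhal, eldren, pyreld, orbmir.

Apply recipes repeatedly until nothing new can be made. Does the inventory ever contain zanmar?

zanmar would need eldren and miryor (Recipe 13), but miryor is never obtained.

No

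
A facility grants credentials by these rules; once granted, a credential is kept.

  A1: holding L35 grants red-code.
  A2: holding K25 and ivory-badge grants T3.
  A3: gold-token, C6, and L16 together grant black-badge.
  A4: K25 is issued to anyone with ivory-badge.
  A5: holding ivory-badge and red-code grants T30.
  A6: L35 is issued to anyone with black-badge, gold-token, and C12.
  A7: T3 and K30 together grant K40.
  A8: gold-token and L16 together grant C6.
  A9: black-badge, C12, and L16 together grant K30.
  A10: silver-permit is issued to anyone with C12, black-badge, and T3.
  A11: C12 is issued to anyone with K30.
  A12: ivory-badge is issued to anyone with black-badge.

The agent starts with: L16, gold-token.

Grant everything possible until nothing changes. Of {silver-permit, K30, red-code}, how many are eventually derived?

0

silver-permit would need C12, black-badge, and T3 (A10), but C12 is never granted.
K30 would need black-badge, C12, and L16 (A9), but C12 is never granted.
red-code would need L35 (A1), but L35 is never granted.
None of the 3 are reached.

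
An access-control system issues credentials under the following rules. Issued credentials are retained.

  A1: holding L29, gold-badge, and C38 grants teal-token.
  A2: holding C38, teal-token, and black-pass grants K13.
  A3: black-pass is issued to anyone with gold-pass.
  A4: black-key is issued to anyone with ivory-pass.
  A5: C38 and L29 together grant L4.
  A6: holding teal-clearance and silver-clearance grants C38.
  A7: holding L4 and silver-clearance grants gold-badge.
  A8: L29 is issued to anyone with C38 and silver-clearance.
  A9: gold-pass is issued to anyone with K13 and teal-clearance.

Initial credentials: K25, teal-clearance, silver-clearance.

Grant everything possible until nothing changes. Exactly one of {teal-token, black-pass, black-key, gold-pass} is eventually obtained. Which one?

Holding teal-clearance and silver-clearance grants C38 (A6).
Holding C38 and silver-clearance grants L29 (A8).
Holding C38 and L29 grants L4 (A5).
Holding L4 and silver-clearance grants gold-badge (A7).
Holding L29, gold-badge, and C38 grants teal-token (A1).
gold-pass would need K13 and teal-clearance (A9), but K13 is never granted. black-pass would need gold-pass (A3), but gold-pass is never granted. black-key would need ivory-pass (A4), but ivory-pass is never granted.

teal-token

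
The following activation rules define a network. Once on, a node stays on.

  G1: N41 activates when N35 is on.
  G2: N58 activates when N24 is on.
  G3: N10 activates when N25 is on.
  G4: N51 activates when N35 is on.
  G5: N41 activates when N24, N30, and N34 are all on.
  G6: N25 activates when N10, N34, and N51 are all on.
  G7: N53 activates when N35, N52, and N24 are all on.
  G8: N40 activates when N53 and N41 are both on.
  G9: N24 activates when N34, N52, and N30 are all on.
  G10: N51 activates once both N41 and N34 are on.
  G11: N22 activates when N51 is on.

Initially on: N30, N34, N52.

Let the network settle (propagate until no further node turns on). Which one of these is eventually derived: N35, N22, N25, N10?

N22

N34, N52, and N30 are on, so N24 activates (G9).
N24, N30, and N34 are on, so N41 activates (G5).
G10: N41 and N34 on → N51 on.
G11: N51 on → N22 on.
No rule produces N35, and it is not given. N10 would need N25 (G3), but N25 never turns on. N25 would need N10, N34, and N51 (G6), but N10 never turns on.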